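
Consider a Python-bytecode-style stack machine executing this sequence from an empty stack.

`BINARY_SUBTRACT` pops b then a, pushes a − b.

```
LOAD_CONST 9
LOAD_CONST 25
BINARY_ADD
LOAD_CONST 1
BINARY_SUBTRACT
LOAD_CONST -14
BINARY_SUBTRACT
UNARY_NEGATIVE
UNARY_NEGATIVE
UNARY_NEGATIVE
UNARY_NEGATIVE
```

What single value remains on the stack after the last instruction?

47

LOAD_CONST 9     9
LOAD_CONST 25    9 25
BINARY_ADD       34
LOAD_CONST 1     34 1
BINARY_SUBTRACT  33
LOAD_CONST -14   33 -14
BINARY_SUBTRACT  47
UNARY_NEGATIVE   -47
UNARY_NEGATIVE   47
UNARY_NEGATIVE   -47
UNARY_NEGATIVE   47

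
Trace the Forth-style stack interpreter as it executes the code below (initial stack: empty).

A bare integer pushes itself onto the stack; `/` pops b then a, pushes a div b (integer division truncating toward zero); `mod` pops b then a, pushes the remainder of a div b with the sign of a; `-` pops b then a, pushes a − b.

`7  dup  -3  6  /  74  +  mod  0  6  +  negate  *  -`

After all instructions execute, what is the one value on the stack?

7      -> 7
dup    -> 7 7
-3     -> 7 7 -3
6      -> 7 7 -3 6
/      -> 7 7 0
74     -> 7 7 0 74
+      -> 7 7 74
mod    -> 7 7
0      -> 7 7 0
6      -> 7 7 0 6
+      -> 7 7 6
negate -> 7 7 -6
*      -> 7 -42
-      -> 49

49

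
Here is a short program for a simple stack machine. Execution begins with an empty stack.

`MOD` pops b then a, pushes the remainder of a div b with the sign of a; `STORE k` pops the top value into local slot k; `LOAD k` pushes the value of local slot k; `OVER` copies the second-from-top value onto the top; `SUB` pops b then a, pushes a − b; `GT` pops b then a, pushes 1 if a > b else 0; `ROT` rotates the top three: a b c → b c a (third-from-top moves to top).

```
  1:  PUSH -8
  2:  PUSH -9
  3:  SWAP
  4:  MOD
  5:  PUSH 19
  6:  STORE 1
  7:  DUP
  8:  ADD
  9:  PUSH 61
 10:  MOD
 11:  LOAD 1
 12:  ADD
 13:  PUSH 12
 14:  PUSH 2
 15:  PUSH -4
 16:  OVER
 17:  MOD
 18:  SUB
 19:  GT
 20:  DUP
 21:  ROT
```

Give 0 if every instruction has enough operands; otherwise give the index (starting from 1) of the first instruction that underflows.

0

PUSH -8 -> -8
PUSH -9 -> -8 -9
SWAP    -> -9 -8
MOD     -> -1
PUSH 19 -> -1 19
STORE 1 -> -1
DUP     -> -1 -1
ADD     -> -2
PUSH 61 -> -2 61
MOD     -> -2
LOAD 1  -> -2 19
ADD     -> 17
PUSH 12 -> 17 12
PUSH 2  -> 17 12 2
PUSH -4 -> 17 12 2 -4
OVER    -> 17 12 2 -4 2
MOD     -> 17 12 2 0
SUB     -> 17 12 2
GT      -> 17 1
DUP     -> 17 1 1
ROT     -> 1 1 17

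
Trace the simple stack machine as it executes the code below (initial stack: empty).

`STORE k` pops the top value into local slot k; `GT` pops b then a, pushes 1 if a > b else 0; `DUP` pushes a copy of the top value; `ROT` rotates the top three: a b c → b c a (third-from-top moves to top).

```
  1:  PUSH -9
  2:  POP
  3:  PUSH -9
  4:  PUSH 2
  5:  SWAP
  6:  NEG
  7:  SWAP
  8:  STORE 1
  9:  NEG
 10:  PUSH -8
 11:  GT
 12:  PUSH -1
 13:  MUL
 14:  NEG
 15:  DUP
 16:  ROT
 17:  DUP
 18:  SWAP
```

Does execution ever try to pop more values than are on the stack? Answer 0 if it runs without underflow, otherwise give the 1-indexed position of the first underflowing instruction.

16

PUSH -9  -9
POP      (empty)
PUSH -9  -9
PUSH 2   -9 2
SWAP     2 -9
NEG      2 9
SWAP     9 2
STORE 1  9
NEG      -9
PUSH -8  -9 -8
GT       0
PUSH -1  0 -1
MUL      0
NEG      0
DUP      0 0
ROT  — needs 3 operands, stack has 2 → underflow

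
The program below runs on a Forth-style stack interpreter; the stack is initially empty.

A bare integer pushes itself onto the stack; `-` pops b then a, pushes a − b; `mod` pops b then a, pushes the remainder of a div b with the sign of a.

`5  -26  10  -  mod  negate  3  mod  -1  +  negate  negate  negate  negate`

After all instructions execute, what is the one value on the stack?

5      : 5
-26    : 5 -26
10     : 5 -26 10
-      : 5 -36
mod    : 5
negate : -5
3      : -5 3
mod    : -2
-1     : -2 -1
+      : -3
negate : 3
negate : -3
negate : 3
negate : -3

-3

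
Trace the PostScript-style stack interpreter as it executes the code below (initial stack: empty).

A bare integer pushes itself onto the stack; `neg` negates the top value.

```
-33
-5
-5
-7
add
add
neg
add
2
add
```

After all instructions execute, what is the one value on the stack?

-33 -> [-33]
-5  -> [-33, -5]
-5  -> [-33, -5, -5]
-7  -> [-33, -5, -5, -7]
add -> [-33, -5, -12]
add -> [-33, -17]
neg -> [-33, 17]
add -> [-16]
2   -> [-16, 2]
add -> [-14]

-14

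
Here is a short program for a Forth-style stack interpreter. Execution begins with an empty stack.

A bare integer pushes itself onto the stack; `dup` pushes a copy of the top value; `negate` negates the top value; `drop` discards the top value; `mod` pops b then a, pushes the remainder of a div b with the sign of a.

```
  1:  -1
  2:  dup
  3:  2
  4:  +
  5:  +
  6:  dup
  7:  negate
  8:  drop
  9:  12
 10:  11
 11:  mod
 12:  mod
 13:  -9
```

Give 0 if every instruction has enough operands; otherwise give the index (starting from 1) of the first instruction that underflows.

-1      [-1]
dup     [-1, -1]
2       [-1, -1, 2]
+       [-1, 1]
+       [0]
dup     [0, 0]
negate  [0, 0]
drop    [0]
12      [0, 12]
11      [0, 12, 11]
mod     [0, 1]
mod     [0]
-9      [0, -9]

0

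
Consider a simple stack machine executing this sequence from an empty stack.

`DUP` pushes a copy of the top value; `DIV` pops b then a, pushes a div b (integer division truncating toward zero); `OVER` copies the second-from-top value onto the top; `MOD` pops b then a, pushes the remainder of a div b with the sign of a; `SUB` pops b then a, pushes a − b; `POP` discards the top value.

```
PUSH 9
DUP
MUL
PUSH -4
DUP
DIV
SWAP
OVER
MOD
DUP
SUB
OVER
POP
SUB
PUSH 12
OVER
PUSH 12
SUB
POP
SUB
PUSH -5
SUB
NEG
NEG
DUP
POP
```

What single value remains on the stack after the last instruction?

-6

PUSH 9  -> 9
DUP     -> 9 9
MUL     -> 81
PUSH -4 -> 81 -4
DUP     -> 81 -4 -4
DIV     -> 81 1
SWAP    -> 1 81
OVER    -> 1 81 1
MOD     -> 1 0
DUP     -> 1 0 0
SUB     -> 1 0
OVER    -> 1 0 1
POP     -> 1 0
SUB     -> 1
PUSH 12 -> 1 12
OVER    -> 1 12 1
PUSH 12 -> 1 12 1 12
SUB     -> 1 12 -11
POP     -> 1 12
SUB     -> -11
PUSH -5 -> -11 -5
SUB     -> -6
NEG     -> 6
NEG     -> -6
DUP     -> -6 -6
POP     -> -6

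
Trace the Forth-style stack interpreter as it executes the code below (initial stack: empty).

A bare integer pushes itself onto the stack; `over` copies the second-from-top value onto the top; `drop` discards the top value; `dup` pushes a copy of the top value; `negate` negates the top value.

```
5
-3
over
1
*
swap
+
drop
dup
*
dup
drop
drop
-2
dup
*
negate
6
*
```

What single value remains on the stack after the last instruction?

5      → [5]
-3     → [5, -3]
over   → [5, -3, 5]
1      → [5, -3, 5, 1]
*      → [5, -3, 5]
swap   → [5, 5, -3]
+      → [5, 2]
drop   → [5]
dup    → [5, 5]
*      → [25]
dup    → [25, 25]
drop   → [25]
drop   → []
-2     → [-2]
dup    → [-2, -2]
*      → [4]
negate → [-4]
6      → [-4, 6]
*      → [-24]

-24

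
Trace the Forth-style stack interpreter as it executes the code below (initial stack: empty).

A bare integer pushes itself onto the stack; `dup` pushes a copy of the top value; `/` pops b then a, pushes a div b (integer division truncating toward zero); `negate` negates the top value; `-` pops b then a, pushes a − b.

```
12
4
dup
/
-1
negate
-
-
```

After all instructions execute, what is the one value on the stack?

12

12     -> [12]
4      -> [12, 4]
dup    -> [12, 4, 4]
/      -> [12, 1]
-1     -> [12, 1, -1]
negate -> [12, 1, 1]
-      -> [12, 0]
-      -> [12]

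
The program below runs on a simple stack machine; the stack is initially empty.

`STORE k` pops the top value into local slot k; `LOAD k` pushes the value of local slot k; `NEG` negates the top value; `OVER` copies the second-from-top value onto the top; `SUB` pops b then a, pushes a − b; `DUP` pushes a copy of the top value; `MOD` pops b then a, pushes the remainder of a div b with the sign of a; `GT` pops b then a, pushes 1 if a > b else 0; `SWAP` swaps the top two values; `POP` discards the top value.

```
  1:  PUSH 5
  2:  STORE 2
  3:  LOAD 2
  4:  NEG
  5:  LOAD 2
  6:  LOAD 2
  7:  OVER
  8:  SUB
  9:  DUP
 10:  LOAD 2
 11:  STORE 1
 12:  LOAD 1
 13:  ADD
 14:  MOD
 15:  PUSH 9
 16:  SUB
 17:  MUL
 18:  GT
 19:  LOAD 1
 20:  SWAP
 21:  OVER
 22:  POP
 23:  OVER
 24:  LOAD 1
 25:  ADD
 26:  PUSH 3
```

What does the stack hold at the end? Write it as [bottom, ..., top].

PUSH 5  : 5
STORE 2 : (empty)
LOAD 2  : 5
NEG     : -5
LOAD 2  : -5 5
LOAD 2  : -5 5 5
OVER    : -5 5 5 5
SUB     : -5 5 0
DUP     : -5 5 0 0
LOAD 2  : -5 5 0 0 5
STORE 1 : -5 5 0 0
LOAD 1  : -5 5 0 0 5
ADD     : -5 5 0 5
MOD     : -5 5 0
PUSH 9  : -5 5 0 9
SUB     : -5 5 -9
MUL     : -5 -45
GT      : 1
LOAD 1  : 1 5
SWAP    : 5 1
OVER    : 5 1 5
POP     : 5 1
OVER    : 5 1 5
LOAD 1  : 5 1 5 5
ADD     : 5 1 10
PUSH 3  : 5 1 10 3

[5, 1, 10, 3]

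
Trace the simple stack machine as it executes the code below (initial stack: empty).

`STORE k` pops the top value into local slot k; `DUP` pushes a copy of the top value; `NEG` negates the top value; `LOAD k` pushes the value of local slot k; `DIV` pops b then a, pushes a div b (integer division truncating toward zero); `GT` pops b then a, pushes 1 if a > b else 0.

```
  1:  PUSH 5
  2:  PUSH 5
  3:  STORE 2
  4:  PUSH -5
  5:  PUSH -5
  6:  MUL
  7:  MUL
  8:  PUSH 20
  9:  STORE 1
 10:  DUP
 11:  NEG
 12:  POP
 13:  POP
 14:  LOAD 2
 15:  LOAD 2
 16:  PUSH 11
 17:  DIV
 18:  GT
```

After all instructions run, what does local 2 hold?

5

PUSH 5  -> [5]
PUSH 5  -> [5, 5]
STORE 2 -> [5]
PUSH -5 -> [5, -5]
PUSH -5 -> [5, -5, -5]
MUL     -> [5, 25]
MUL     -> [125]
PUSH 20 -> [125, 20]
STORE 1 -> [125]
DUP     -> [125, 125]
NEG     -> [125, -125]
POP     -> [125]
POP     -> []
LOAD 2  -> [5]
LOAD 2  -> [5, 5]
PUSH 11 -> [5, 5, 11]
DIV     -> [5, 0]
GT      -> [1]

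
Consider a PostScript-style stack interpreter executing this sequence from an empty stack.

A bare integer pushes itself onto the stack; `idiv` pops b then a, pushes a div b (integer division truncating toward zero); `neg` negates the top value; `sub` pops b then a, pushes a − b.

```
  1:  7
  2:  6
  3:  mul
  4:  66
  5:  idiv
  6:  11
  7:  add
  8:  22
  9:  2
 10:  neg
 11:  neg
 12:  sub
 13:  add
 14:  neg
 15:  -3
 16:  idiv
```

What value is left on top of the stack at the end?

7    → 7
6    → 7 6
mul  → 42
66   → 42 66
idiv → 0
11   → 0 11
add  → 11
22   → 11 22
2    → 11 22 2
neg  → 11 22 -2
neg  → 11 22 2
sub  → 11 20
add  → 31
neg  → -31
-3   → -31 -3
idiv → 10

10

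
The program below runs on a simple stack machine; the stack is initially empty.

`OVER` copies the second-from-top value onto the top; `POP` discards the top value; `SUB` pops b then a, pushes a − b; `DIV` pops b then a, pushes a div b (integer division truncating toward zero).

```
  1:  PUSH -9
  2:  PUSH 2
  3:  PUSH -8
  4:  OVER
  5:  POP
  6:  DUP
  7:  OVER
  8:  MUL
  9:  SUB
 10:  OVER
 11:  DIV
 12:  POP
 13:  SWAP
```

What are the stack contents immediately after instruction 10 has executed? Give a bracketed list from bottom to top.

[-9, 2, -72, 2]

PUSH -9  [-9]
PUSH 2   [-9, 2]
PUSH -8  [-9, 2, -8]
OVER     [-9, 2, -8, 2]
POP      [-9, 2, -8]
DUP      [-9, 2, -8, -8]
OVER     [-9, 2, -8, -8, -8]
MUL      [-9, 2, -8, 64]
SUB      [-9, 2, -72]
OVER     [-9, 2, -72, 2]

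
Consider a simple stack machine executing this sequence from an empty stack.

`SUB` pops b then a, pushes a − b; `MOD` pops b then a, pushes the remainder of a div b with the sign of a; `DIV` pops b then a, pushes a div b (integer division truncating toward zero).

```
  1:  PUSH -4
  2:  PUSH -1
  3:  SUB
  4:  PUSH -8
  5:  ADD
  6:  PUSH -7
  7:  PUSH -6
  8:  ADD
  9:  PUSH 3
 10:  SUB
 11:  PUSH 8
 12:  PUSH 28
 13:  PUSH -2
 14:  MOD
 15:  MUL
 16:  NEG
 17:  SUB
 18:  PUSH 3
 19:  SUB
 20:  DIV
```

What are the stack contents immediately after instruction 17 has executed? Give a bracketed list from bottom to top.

PUSH -4 → [-4]
PUSH -1 → [-4, -1]
SUB     → [-3]
PUSH -8 → [-3, -8]
ADD     → [-11]
PUSH -7 → [-11, -7]
PUSH -6 → [-11, -7, -6]
ADD     → [-11, -13]
PUSH 3  → [-11, -13, 3]
SUB     → [-11, -16]
PUSH 8  → [-11, -16, 8]
PUSH 28 → [-11, -16, 8, 28]
PUSH -2 → [-11, -16, 8, 28, -2]
MOD     → [-11, -16, 8, 0]
MUL     → [-11, -16, 0]
NEG     → [-11, -16, 0]
SUB     → [-11, -16]

[-11, -16]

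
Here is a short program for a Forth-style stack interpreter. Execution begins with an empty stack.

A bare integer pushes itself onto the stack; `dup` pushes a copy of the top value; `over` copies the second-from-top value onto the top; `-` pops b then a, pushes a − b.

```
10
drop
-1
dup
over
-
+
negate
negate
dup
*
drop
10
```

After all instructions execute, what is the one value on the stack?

10      [10]
drop    []
-1      [-1]
dup     [-1, -1]
over    [-1, -1, -1]
-       [-1, 0]
+       [-1]
negate  [1]
negate  [-1]
dup     [-1, -1]
*       [1]
drop    []
10      [10]

10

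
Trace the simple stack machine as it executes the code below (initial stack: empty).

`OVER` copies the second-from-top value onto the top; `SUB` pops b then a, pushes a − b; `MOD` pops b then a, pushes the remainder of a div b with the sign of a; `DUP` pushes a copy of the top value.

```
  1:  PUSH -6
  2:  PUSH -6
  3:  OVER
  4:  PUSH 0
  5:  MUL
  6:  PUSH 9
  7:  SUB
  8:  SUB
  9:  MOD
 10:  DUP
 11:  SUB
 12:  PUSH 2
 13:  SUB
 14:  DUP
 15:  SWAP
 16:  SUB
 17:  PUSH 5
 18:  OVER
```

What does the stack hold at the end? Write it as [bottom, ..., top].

[0, 5, 0]

PUSH -6 → -6
PUSH -6 → -6 -6
OVER    → -6 -6 -6
PUSH 0  → -6 -6 -6 0
MUL     → -6 -6 0
PUSH 9  → -6 -6 0 9
SUB     → -6 -6 -9
SUB     → -6 3
MOD     → 0
DUP     → 0 0
SUB     → 0
PUSH 2  → 0 2
SUB     → -2
DUP     → -2 -2
SWAP    → -2 -2
SUB     → 0
PUSH 5  → 0 5
OVER    → 0 5 0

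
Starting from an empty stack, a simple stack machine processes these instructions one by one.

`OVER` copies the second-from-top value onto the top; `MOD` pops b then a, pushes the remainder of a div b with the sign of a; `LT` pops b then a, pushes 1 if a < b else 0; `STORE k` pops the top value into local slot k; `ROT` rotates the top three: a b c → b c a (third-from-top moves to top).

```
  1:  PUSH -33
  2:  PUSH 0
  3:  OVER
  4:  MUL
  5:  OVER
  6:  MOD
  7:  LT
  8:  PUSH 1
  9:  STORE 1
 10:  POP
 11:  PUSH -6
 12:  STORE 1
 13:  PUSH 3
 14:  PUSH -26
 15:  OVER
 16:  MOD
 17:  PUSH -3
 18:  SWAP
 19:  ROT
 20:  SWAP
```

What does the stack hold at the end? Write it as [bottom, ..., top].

PUSH -33  [-33]
PUSH 0    [-33, 0]
OVER      [-33, 0, -33]
MUL       [-33, 0]
OVER      [-33, 0, -33]
MOD       [-33, 0]
LT        [1]
PUSH 1    [1, 1]
STORE 1   [1]
POP       []
PUSH -6   [-6]
STORE 1   []
PUSH 3    [3]
PUSH -26  [3, -26]
OVER      [3, -26, 3]
MOD       [3, -2]
PUSH -3   [3, -2, -3]
SWAP      [3, -3, -2]
ROT       [-3, -2, 3]
SWAP      [-3, 3, -2]

[-3, 3, -2]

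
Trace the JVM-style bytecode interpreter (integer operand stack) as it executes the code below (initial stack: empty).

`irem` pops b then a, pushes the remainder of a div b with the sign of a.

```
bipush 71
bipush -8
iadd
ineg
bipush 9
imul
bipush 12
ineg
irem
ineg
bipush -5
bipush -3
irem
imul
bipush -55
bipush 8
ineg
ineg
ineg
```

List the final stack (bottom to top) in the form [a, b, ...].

bipush 71  : 71
bipush -8  : 71 -8
iadd       : 63
ineg       : -63
bipush 9   : -63 9
imul       : -567
bipush 12  : -567 12
ineg       : -567 -12
irem       : -3
ineg       : 3
bipush -5  : 3 -5
bipush -3  : 3 -5 -3
irem       : 3 -2
imul       : -6
bipush -55 : -6 -55
bipush 8   : -6 -55 8
ineg       : -6 -55 -8
ineg       : -6 -55 8
ineg       : -6 -55 -8

[-6, -55, -8]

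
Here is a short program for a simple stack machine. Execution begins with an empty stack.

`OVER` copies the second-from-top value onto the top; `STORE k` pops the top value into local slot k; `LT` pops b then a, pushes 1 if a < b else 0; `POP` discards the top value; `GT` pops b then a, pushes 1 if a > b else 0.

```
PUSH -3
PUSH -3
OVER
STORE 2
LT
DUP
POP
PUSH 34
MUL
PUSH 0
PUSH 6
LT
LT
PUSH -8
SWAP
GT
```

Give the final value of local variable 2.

PUSH -3 → -3
PUSH -3 → -3 -3
OVER    → -3 -3 -3
STORE 2 → -3 -3
LT      → 0
DUP     → 0 0
POP     → 0
PUSH 34 → 0 34
MUL     → 0
PUSH 0  → 0 0
PUSH 6  → 0 0 6
LT      → 0 1
LT      → 1
PUSH -8 → 1 -8
SWAP    → -8 1
GT      → 0

-3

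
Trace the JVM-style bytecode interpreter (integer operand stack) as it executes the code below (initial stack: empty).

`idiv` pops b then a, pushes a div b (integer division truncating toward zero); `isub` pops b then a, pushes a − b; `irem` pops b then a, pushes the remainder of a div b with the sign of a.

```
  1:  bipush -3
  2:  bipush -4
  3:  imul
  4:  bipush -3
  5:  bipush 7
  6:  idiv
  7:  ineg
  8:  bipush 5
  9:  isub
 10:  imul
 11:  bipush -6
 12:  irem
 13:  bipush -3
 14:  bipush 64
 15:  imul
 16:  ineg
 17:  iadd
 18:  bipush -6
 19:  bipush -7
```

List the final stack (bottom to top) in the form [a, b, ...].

bipush -3 -> [-3]
bipush -4 -> [-3, -4]
imul      -> [12]
bipush -3 -> [12, -3]
bipush 7  -> [12, -3, 7]
idiv      -> [12, 0]
ineg      -> [12, 0]
bipush 5  -> [12, 0, 5]
isub      -> [12, -5]
imul      -> [-60]
bipush -6 -> [-60, -6]
irem      -> [0]
bipush -3 -> [0, -3]
bipush 64 -> [0, -3, 64]
imul      -> [0, -192]
ineg      -> [0, 192]
iadd      -> [192]
bipush -6 -> [192, -6]
bipush -7 -> [192, -6, -7]

[192, -6, -7]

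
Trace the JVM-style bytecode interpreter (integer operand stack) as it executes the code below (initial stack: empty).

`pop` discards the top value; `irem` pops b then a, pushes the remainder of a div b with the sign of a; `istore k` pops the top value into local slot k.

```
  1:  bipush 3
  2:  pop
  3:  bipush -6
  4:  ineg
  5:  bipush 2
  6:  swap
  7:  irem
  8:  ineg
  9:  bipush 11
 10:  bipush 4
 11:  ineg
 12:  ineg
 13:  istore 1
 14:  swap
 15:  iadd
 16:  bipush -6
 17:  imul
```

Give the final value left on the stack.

-54

bipush 3  -> 3
pop       -> (empty)
bipush -6 -> -6
ineg      -> 6
bipush 2  -> 6 2
swap      -> 2 6
irem      -> 2
ineg      -> -2
bipush 11 -> -2 11
bipush 4  -> -2 11 4
ineg      -> -2 11 -4
ineg      -> -2 11 4
istore 1  -> -2 11
swap      -> 11 -2
iadd      -> 9
bipush -6 -> 9 -6
imul      -> -54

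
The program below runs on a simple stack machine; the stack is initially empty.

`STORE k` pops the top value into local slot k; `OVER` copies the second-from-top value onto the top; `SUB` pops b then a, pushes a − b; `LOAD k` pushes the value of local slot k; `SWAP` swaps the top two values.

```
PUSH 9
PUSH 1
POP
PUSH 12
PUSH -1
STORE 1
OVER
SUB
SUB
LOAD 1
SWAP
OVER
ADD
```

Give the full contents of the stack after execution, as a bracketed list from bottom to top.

PUSH 9   9
PUSH 1   9 1
POP      9
PUSH 12  9 12
PUSH -1  9 12 -1
STORE 1  9 12
OVER     9 12 9
SUB      9 3
SUB      6
LOAD 1   6 -1
SWAP     -1 6
OVER     -1 6 -1
ADD      -1 5

[-1, 5]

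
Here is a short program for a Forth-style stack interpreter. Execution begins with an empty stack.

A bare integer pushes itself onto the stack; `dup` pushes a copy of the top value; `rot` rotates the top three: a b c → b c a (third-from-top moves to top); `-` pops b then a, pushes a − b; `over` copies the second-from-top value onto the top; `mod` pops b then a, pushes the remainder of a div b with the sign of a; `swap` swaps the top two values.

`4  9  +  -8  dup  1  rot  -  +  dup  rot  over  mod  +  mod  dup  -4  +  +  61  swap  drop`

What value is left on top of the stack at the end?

61

4    : [4]
9    : [4, 9]
+    : [13]
-8   : [13, -8]
dup  : [13, -8, -8]
1    : [13, -8, -8, 1]
rot  : [13, -8, 1, -8]
-    : [13, -8, 9]
+    : [13, 1]
dup  : [13, 1, 1]
rot  : [1, 1, 13]
over : [1, 1, 13, 1]
mod  : [1, 1, 0]
+    : [1, 1]
mod  : [0]
dup  : [0, 0]
-4   : [0, 0, -4]
+    : [0, -4]
+    : [-4]
61   : [-4, 61]
swap : [61, -4]
drop : [61]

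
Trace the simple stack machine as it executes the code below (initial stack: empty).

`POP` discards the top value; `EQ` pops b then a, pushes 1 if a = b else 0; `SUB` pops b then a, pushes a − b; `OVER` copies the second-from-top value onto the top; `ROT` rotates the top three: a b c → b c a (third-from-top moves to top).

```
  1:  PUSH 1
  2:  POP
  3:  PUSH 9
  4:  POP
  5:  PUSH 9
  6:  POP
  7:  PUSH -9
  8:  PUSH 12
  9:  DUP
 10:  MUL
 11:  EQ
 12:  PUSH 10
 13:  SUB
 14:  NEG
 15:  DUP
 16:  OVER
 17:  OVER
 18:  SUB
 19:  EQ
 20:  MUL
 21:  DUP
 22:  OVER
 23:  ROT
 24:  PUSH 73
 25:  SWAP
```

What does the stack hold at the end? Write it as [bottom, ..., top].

PUSH 1   1
POP      (empty)
PUSH 9   9
POP      (empty)
PUSH 9   9
POP      (empty)
PUSH -9  -9
PUSH 12  -9 12
DUP      -9 12 12
MUL      -9 144
EQ       0
PUSH 10  0 10
SUB      -10
NEG      10
DUP      10 10
OVER     10 10 10
OVER     10 10 10 10
SUB      10 10 0
EQ       10 0
MUL      0
DUP      0 0
OVER     0 0 0
ROT      0 0 0
PUSH 73  0 0 0 73
SWAP     0 0 73 0

[0, 0, 73, 0]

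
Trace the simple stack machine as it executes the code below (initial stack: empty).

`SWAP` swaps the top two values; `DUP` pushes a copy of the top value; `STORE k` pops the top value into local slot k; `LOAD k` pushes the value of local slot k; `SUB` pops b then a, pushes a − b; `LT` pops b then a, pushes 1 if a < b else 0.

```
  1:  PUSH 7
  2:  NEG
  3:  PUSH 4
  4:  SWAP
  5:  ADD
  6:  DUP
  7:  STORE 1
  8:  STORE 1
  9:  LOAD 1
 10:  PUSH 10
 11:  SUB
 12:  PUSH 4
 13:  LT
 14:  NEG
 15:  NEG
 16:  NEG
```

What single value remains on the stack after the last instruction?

-1

PUSH 7  → 7
NEG     → -7
PUSH 4  → -7 4
SWAP    → 4 -7
ADD     → -3
DUP     → -3 -3
STORE 1 → -3
STORE 1 → (empty)
LOAD 1  → -3
PUSH 10 → -3 10
SUB     → -13
PUSH 4  → -13 4
LT      → 1
NEG     → -1
NEG     → 1
NEG     → -1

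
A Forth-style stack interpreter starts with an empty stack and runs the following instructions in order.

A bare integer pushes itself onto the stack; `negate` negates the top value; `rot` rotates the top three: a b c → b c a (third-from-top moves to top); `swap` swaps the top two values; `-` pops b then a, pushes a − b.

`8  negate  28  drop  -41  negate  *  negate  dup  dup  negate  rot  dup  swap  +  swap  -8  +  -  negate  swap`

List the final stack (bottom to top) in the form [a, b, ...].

[-992, 328]

8      -> [8]
negate -> [-8]
28     -> [-8, 28]
drop   -> [-8]
-41    -> [-8, -41]
negate -> [-8, 41]
*      -> [-328]
negate -> [328]
dup    -> [328, 328]
dup    -> [328, 328, 328]
negate -> [328, 328, -328]
rot    -> [328, -328, 328]
dup    -> [328, -328, 328, 328]
swap   -> [328, -328, 328, 328]
+      -> [328, -328, 656]
swap   -> [328, 656, -328]
-8     -> [328, 656, -328, -8]
+      -> [328, 656, -336]
-      -> [328, 992]
negate -> [328, -992]
swap   -> [-992, 328]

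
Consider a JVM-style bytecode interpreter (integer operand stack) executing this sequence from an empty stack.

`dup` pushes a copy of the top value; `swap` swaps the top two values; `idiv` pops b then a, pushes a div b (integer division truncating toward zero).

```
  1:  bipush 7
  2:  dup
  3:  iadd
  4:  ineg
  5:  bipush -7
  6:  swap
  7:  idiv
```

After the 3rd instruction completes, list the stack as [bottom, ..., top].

bipush 7 : [7]
dup      : [7, 7]
iadd     : [14]

[14]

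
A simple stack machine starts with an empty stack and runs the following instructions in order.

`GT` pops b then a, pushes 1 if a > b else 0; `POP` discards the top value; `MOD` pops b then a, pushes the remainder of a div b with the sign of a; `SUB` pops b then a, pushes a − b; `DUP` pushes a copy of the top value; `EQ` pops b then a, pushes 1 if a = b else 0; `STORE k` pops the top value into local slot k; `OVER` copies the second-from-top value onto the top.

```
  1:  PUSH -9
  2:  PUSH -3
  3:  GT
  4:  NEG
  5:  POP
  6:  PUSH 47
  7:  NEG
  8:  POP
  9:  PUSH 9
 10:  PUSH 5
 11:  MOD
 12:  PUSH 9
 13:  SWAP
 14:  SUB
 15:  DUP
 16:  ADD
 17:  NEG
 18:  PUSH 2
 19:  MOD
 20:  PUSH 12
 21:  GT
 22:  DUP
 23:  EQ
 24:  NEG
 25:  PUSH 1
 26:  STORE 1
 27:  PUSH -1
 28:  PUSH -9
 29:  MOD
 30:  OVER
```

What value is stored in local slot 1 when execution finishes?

PUSH -9 -> [-9]
PUSH -3 -> [-9, -3]
GT      -> [0]
NEG     -> [0]
POP     -> []
PUSH 47 -> [47]
NEG     -> [-47]
POP     -> []
PUSH 9  -> [9]
PUSH 5  -> [9, 5]
MOD     -> [4]
PUSH 9  -> [4, 9]
SWAP    -> [9, 4]
SUB     -> [5]
DUP     -> [5, 5]
ADD     -> [10]
NEG     -> [-10]
PUSH 2  -> [-10, 2]
MOD     -> [0]
PUSH 12 -> [0, 12]
GT      -> [0]
DUP     -> [0, 0]
EQ      -> [1]
NEG     -> [-1]
PUSH 1  -> [-1, 1]
STORE 1 -> [-1]
PUSH -1 -> [-1, -1]
PUSH -9 -> [-1, -1, -9]
MOD     -> [-1, -1]
OVER    -> [-1, -1, -1]

1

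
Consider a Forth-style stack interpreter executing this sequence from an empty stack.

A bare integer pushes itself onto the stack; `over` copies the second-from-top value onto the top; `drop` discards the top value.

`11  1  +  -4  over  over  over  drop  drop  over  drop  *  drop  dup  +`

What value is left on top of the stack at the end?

24

11   → [11]
1    → [11, 1]
+    → [12]
-4   → [12, -4]
over → [12, -4, 12]
over → [12, -4, 12, -4]
over → [12, -4, 12, -4, 12]
drop → [12, -4, 12, -4]
drop → [12, -4, 12]
over → [12, -4, 12, -4]
drop → [12, -4, 12]
*    → [12, -48]
drop → [12]
dup  → [12, 12]
+    → [24]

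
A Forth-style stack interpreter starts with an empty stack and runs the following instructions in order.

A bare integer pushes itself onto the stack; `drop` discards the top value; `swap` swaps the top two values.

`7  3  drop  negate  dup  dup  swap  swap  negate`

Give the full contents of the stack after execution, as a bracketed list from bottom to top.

7      → 7
3      → 7 3
drop   → 7
negate → -7
dup    → -7 -7
dup    → -7 -7 -7
swap   → -7 -7 -7
swap   → -7 -7 -7
negate → -7 -7 7

[-7, -7, 7]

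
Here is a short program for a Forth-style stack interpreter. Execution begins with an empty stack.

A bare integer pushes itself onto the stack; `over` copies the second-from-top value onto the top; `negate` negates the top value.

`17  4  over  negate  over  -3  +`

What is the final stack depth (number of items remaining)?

4

17     -> 17
4      -> 17 4
over   -> 17 4 17
negate -> 17 4 -17
over   -> 17 4 -17 4
-3     -> 17 4 -17 4 -3
+      -> 17 4 -17 1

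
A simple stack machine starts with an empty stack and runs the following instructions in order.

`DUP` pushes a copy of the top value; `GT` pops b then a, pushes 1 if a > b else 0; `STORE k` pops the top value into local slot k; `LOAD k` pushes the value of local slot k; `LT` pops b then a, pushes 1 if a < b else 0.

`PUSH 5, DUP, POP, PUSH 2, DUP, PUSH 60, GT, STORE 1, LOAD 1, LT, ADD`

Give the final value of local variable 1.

PUSH 5  -> [5]
DUP     -> [5, 5]
POP     -> [5]
PUSH 2  -> [5, 2]
DUP     -> [5, 2, 2]
PUSH 60 -> [5, 2, 2, 60]
GT      -> [5, 2, 0]
STORE 1 -> [5, 2]
LOAD 1  -> [5, 2, 0]
LT      -> [5, 0]
ADD     -> [5]

0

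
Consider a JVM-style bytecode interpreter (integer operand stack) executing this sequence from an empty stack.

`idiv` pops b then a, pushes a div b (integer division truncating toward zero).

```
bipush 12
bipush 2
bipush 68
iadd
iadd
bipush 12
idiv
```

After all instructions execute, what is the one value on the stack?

6

bipush 12  12
bipush 2   12 2
bipush 68  12 2 68
iadd       12 70
iadd       82
bipush 12  82 12
idiv       6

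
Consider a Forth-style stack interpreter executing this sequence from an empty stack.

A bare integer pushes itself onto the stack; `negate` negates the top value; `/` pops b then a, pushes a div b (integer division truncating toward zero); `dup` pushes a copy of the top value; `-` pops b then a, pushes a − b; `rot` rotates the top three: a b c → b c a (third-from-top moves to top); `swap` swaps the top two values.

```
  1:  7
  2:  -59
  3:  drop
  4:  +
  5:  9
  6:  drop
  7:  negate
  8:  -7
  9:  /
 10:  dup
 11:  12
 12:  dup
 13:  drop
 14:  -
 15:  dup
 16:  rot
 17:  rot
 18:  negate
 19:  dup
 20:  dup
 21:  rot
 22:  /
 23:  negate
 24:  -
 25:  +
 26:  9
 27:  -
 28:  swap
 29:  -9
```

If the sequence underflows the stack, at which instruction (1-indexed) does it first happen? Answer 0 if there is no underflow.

7    : 7
-59  : 7 -59
drop : 7
+  — needs 2 operands, stack has 1 → underflow

4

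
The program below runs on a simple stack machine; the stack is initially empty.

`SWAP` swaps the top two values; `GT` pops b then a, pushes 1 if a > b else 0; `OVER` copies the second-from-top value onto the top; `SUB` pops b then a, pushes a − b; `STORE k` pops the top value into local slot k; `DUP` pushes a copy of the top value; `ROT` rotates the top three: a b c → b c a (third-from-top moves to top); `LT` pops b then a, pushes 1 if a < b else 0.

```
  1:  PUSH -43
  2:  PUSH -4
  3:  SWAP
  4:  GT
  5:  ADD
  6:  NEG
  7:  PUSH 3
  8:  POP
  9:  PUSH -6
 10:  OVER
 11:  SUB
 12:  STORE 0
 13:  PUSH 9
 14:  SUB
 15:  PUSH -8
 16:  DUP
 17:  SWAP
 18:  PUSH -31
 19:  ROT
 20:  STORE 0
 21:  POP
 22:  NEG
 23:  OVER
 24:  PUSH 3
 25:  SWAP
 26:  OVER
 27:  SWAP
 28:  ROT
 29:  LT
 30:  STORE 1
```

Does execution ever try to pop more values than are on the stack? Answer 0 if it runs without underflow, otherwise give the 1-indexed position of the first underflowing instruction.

PUSH -43 : [-43]
PUSH -4  : [-43, -4]
SWAP     : [-4, -43]
GT       : [1]
ADD  — needs 2 operands, stack has 1 → underflow

5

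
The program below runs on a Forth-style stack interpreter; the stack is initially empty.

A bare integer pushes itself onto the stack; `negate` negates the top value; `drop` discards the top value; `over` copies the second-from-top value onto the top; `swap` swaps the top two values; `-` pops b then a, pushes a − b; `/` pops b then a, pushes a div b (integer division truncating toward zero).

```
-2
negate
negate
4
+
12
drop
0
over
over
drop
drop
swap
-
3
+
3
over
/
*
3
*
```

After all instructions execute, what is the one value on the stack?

-2     → [-2]
negate → [2]
negate → [-2]
4      → [-2, 4]
+      → [2]
12     → [2, 12]
drop   → [2]
0      → [2, 0]
over   → [2, 0, 2]
over   → [2, 0, 2, 0]
drop   → [2, 0, 2]
drop   → [2, 0]
swap   → [0, 2]
-      → [-2]
3      → [-2, 3]
+      → [1]
3      → [1, 3]
over   → [1, 3, 1]
/      → [1, 3]
*      → [3]
3      → [3, 3]
*      → [9]

9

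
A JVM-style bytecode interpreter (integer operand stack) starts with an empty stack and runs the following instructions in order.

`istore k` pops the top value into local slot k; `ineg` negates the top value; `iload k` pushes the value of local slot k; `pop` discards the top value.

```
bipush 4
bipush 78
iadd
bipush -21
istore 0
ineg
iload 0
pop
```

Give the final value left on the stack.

-82

bipush 4   -> 4
bipush 78  -> 4 78
iadd       -> 82
bipush -21 -> 82 -21
istore 0   -> 82
ineg       -> -82
iload 0    -> -82 -21
pop        -> -82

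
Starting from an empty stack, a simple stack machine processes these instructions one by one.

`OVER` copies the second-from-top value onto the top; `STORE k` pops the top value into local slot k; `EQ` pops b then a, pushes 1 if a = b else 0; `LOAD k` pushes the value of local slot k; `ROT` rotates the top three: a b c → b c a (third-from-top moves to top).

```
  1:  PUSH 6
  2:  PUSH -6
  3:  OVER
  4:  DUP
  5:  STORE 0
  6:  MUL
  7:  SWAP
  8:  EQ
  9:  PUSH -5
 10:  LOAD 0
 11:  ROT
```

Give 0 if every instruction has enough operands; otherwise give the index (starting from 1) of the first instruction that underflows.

PUSH 6  → [6]
PUSH -6 → [6, -6]
OVER    → [6, -6, 6]
DUP     → [6, -6, 6, 6]
STORE 0 → [6, -6, 6]
MUL     → [6, -36]
SWAP    → [-36, 6]
EQ      → [0]
PUSH -5 → [0, -5]
LOAD 0  → [0, -5, 6]
ROT     → [-5, 6, 0]

0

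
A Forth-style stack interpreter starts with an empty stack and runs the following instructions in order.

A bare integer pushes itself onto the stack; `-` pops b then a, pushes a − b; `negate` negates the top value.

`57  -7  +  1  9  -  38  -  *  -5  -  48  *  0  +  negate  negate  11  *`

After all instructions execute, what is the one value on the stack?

-1211760

57      [57]
-7      [57, -7]
+       [50]
1       [50, 1]
9       [50, 1, 9]
-       [50, -8]
38      [50, -8, 38]
-       [50, -46]
*       [-2300]
-5      [-2300, -5]
-       [-2295]
48      [-2295, 48]
*       [-110160]
0       [-110160, 0]
+       [-110160]
negate  [110160]
negate  [-110160]
11      [-110160, 11]
*       [-1211760]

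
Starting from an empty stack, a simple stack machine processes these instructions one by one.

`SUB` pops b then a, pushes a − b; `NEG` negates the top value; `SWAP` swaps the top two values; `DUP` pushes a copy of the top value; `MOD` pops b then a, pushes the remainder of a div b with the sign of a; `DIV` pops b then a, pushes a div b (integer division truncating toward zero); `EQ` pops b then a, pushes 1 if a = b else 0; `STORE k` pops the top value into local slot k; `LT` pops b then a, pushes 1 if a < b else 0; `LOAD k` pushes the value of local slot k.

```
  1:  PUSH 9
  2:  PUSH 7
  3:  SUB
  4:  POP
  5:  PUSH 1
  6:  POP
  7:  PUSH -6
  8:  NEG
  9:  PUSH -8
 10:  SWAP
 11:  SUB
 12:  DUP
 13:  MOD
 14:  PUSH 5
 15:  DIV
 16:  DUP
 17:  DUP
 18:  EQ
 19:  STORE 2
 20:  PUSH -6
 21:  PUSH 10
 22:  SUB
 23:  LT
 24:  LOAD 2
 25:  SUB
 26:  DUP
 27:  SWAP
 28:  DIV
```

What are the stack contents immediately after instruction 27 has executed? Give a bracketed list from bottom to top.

PUSH 9   9
PUSH 7   9 7
SUB      2
POP      (empty)
PUSH 1   1
POP      (empty)
PUSH -6  -6
NEG      6
PUSH -8  6 -8
SWAP     -8 6
SUB      -14
DUP      -14 -14
MOD      0
PUSH 5   0 5
DIV      0
DUP      0 0
DUP      0 0 0
EQ       0 1
STORE 2  0
PUSH -6  0 -6
PUSH 10  0 -6 10
SUB      0 -16
LT       0
LOAD 2   0 1
SUB      -1
DUP      -1 -1
SWAP     -1 -1

[-1, -1]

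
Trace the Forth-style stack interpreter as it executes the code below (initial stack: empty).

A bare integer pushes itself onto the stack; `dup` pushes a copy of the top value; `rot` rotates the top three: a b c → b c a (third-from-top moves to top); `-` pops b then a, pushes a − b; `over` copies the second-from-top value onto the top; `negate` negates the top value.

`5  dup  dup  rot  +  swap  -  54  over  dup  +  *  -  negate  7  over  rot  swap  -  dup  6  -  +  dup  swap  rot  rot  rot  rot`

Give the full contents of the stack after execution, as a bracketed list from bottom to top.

5      → [5]
dup    → [5, 5]
dup    → [5, 5, 5]
rot    → [5, 5, 5]
+      → [5, 10]
swap   → [10, 5]
-      → [5]
54     → [5, 54]
over   → [5, 54, 5]
dup    → [5, 54, 5, 5]
+      → [5, 54, 10]
*      → [5, 540]
-      → [-535]
negate → [535]
7      → [535, 7]
over   → [535, 7, 535]
rot    → [7, 535, 535]
swap   → [7, 535, 535]
-      → [7, 0]
dup    → [7, 0, 0]
6      → [7, 0, 0, 6]
-      → [7, 0, -6]
+      → [7, -6]
dup    → [7, -6, -6]
swap   → [7, -6, -6]
rot    → [-6, -6, 7]
rot    → [-6, 7, -6]
rot    → [7, -6, -6]
rot    → [-6, -6, 7]

[-6, -6, 7]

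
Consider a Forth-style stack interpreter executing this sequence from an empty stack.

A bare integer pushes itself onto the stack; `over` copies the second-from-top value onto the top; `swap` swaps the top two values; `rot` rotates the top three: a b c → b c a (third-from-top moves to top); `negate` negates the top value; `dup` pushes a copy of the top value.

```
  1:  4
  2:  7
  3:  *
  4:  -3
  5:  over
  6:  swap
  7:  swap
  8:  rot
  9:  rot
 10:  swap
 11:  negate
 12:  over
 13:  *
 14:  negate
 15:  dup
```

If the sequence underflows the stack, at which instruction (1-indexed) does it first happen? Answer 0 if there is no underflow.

4      : [4]
7      : [4, 7]
*      : [28]
-3     : [28, -3]
over   : [28, -3, 28]
swap   : [28, 28, -3]
swap   : [28, -3, 28]
rot    : [-3, 28, 28]
rot    : [28, 28, -3]
swap   : [28, -3, 28]
negate : [28, -3, -28]
over   : [28, -3, -28, -3]
*      : [28, -3, 84]
negate : [28, -3, -84]
dup    : [28, -3, -84, -84]

0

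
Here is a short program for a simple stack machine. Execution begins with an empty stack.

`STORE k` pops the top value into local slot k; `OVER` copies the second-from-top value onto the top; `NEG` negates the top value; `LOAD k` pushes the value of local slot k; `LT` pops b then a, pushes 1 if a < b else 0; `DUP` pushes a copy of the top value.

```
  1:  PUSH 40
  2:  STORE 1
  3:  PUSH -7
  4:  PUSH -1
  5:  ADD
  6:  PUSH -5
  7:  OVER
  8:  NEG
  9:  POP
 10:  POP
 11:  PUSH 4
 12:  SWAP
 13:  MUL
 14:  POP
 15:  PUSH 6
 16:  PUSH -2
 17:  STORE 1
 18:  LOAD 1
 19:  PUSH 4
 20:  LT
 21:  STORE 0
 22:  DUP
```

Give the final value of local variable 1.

PUSH 40  [40]
STORE 1  []
PUSH -7  [-7]
PUSH -1  [-7, -1]
ADD      [-8]
PUSH -5  [-8, -5]
OVER     [-8, -5, -8]
NEG      [-8, -5, 8]
POP      [-8, -5]
POP      [-8]
PUSH 4   [-8, 4]
SWAP     [4, -8]
MUL      [-32]
POP      []
PUSH 6   [6]
PUSH -2  [6, -2]
STORE 1  [6]
LOAD 1   [6, -2]
PUSH 4   [6, -2, 4]
LT       [6, 1]
STORE 0  [6]
DUP      [6, 6]

-2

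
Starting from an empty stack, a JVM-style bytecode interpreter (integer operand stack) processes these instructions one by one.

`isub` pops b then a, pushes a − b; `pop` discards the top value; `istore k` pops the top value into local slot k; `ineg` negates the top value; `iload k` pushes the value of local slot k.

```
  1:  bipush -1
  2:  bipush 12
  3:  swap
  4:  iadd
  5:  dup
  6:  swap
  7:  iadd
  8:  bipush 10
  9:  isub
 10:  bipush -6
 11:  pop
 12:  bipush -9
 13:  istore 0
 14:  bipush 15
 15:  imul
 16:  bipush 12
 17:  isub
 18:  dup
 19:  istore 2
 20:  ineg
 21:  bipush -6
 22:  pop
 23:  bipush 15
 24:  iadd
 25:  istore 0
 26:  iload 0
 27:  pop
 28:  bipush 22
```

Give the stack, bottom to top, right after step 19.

bipush -1 → -1
bipush 12 → -1 12
swap      → 12 -1
iadd      → 11
dup       → 11 11
swap      → 11 11
iadd      → 22
bipush 10 → 22 10
isub      → 12
bipush -6 → 12 -6
pop       → 12
bipush -9 → 12 -9
istore 0  → 12
bipush 15 → 12 15
imul      → 180
bipush 12 → 180 12
isub      → 168
dup       → 168 168
istore 2  → 168

[168]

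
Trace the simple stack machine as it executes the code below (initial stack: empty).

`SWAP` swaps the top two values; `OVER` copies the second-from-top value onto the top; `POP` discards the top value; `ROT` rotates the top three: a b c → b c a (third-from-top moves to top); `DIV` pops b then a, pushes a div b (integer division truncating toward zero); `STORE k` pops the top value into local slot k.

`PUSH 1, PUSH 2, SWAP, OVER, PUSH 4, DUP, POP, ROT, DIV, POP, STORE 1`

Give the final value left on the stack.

2

PUSH 1   [1]
PUSH 2   [1, 2]
SWAP     [2, 1]
OVER     [2, 1, 2]
PUSH 4   [2, 1, 2, 4]
DUP      [2, 1, 2, 4, 4]
POP      [2, 1, 2, 4]
ROT      [2, 2, 4, 1]
DIV      [2, 2, 4]
POP      [2, 2]
STORE 1  [2]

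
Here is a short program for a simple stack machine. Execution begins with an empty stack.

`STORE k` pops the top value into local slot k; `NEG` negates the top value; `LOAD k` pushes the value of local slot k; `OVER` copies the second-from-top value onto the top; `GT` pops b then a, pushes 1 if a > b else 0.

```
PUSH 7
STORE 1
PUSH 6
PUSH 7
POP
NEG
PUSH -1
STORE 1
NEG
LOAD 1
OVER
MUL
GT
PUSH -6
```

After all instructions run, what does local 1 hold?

-1

PUSH 7   [7]
STORE 1  []
PUSH 6   [6]
PUSH 7   [6, 7]
POP      [6]
NEG      [-6]
PUSH -1  [-6, -1]
STORE 1  [-6]
NEG      [6]
LOAD 1   [6, -1]
OVER     [6, -1, 6]
MUL      [6, -6]
GT       [1]
PUSH -6  [1, -6]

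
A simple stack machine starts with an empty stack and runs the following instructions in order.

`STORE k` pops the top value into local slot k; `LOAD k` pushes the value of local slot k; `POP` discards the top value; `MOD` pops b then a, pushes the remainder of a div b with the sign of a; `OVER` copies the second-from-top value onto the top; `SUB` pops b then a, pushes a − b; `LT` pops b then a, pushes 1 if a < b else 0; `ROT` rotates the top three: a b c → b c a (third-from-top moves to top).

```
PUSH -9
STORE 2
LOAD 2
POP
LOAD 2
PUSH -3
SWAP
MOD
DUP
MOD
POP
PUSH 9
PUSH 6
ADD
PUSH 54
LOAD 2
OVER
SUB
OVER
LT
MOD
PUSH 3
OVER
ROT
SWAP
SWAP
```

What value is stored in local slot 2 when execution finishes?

-9

PUSH -9 -> [-9]
STORE 2 -> []
LOAD 2  -> [-9]
POP     -> []
LOAD 2  -> [-9]
PUSH -3 -> [-9, -3]
SWAP    -> [-3, -9]
MOD     -> [-3]
DUP     -> [-3, -3]
MOD     -> [0]
POP     -> []
PUSH 9  -> [9]
PUSH 6  -> [9, 6]
ADD     -> [15]
PUSH 54 -> [15, 54]
LOAD 2  -> [15, 54, -9]
OVER    -> [15, 54, -9, 54]
SUB     -> [15, 54, -63]
OVER    -> [15, 54, -63, 54]
LT      -> [15, 54, 1]
MOD     -> [15, 0]
PUSH 3  -> [15, 0, 3]
OVER    -> [15, 0, 3, 0]
ROT     -> [15, 3, 0, 0]
SWAP    -> [15, 3, 0, 0]
SWAP    -> [15, 3, 0, 0]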